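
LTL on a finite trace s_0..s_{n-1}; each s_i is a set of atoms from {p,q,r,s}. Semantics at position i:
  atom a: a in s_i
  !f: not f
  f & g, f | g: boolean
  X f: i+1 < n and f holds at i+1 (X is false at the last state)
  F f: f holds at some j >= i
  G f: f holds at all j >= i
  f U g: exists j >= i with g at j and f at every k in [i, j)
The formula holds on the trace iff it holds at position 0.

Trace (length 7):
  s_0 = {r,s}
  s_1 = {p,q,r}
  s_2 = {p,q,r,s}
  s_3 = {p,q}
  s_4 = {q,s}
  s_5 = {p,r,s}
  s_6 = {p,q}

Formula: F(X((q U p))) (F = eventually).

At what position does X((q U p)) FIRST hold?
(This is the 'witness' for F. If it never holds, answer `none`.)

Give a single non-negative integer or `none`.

s_0={r,s}: X((q U p))=True (q U p)=False q=False p=False
s_1={p,q,r}: X((q U p))=True (q U p)=True q=True p=True
s_2={p,q,r,s}: X((q U p))=True (q U p)=True q=True p=True
s_3={p,q}: X((q U p))=True (q U p)=True q=True p=True
s_4={q,s}: X((q U p))=True (q U p)=True q=True p=False
s_5={p,r,s}: X((q U p))=True (q U p)=True q=False p=True
s_6={p,q}: X((q U p))=False (q U p)=True q=True p=True
F(X((q U p))) holds; first witness at position 0.

Answer: 0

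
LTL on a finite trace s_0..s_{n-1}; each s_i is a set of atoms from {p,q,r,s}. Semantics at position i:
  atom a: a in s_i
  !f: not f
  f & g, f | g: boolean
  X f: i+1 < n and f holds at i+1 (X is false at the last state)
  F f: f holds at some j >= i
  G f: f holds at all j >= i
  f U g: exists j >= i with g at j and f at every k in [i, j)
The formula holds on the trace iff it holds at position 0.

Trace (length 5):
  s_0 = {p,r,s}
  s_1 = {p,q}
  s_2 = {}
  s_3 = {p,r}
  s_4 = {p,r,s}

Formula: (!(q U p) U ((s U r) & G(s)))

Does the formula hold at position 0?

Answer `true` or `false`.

Answer: false

Derivation:
s_0={p,r,s}: (!(q U p) U ((s U r) & G(s)))=False !(q U p)=False (q U p)=True q=False p=True ((s U r) & G(s))=False (s U r)=True s=True r=True G(s)=False
s_1={p,q}: (!(q U p) U ((s U r) & G(s)))=False !(q U p)=False (q U p)=True q=True p=True ((s U r) & G(s))=False (s U r)=False s=False r=False G(s)=False
s_2={}: (!(q U p) U ((s U r) & G(s)))=False !(q U p)=True (q U p)=False q=False p=False ((s U r) & G(s))=False (s U r)=False s=False r=False G(s)=False
s_3={p,r}: (!(q U p) U ((s U r) & G(s)))=False !(q U p)=False (q U p)=True q=False p=True ((s U r) & G(s))=False (s U r)=True s=False r=True G(s)=False
s_4={p,r,s}: (!(q U p) U ((s U r) & G(s)))=True !(q U p)=False (q U p)=True q=False p=True ((s U r) & G(s))=True (s U r)=True s=True r=True G(s)=True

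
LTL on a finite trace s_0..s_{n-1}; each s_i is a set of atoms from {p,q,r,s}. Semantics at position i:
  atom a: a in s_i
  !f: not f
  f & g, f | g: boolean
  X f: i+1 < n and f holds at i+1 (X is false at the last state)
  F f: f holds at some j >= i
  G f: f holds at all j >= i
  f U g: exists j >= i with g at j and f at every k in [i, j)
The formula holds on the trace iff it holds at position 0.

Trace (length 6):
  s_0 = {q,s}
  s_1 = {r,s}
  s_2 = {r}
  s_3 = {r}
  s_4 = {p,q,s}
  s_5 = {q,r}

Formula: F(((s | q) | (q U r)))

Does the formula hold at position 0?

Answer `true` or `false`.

s_0={q,s}: F(((s | q) | (q U r)))=True ((s | q) | (q U r))=True (s | q)=True s=True q=True (q U r)=True r=False
s_1={r,s}: F(((s | q) | (q U r)))=True ((s | q) | (q U r))=True (s | q)=True s=True q=False (q U r)=True r=True
s_2={r}: F(((s | q) | (q U r)))=True ((s | q) | (q U r))=True (s | q)=False s=False q=False (q U r)=True r=True
s_3={r}: F(((s | q) | (q U r)))=True ((s | q) | (q U r))=True (s | q)=False s=False q=False (q U r)=True r=True
s_4={p,q,s}: F(((s | q) | (q U r)))=True ((s | q) | (q U r))=True (s | q)=True s=True q=True (q U r)=True r=False
s_5={q,r}: F(((s | q) | (q U r)))=True ((s | q) | (q U r))=True (s | q)=True s=False q=True (q U r)=True r=True

Answer: true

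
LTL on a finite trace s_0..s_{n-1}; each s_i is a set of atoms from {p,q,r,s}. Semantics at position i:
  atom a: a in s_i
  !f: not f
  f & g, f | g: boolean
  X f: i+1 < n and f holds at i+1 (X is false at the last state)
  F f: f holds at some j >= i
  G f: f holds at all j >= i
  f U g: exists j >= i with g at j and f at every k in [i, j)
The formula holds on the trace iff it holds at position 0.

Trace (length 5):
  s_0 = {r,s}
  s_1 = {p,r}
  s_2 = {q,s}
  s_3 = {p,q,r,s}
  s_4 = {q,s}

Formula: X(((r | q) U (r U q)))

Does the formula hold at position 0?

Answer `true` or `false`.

Answer: true

Derivation:
s_0={r,s}: X(((r | q) U (r U q)))=True ((r | q) U (r U q))=True (r | q)=True r=True q=False (r U q)=True
s_1={p,r}: X(((r | q) U (r U q)))=True ((r | q) U (r U q))=True (r | q)=True r=True q=False (r U q)=True
s_2={q,s}: X(((r | q) U (r U q)))=True ((r | q) U (r U q))=True (r | q)=True r=False q=True (r U q)=True
s_3={p,q,r,s}: X(((r | q) U (r U q)))=True ((r | q) U (r U q))=True (r | q)=True r=True q=True (r U q)=True
s_4={q,s}: X(((r | q) U (r U q)))=False ((r | q) U (r U q))=True (r | q)=True r=False q=True (r U q)=True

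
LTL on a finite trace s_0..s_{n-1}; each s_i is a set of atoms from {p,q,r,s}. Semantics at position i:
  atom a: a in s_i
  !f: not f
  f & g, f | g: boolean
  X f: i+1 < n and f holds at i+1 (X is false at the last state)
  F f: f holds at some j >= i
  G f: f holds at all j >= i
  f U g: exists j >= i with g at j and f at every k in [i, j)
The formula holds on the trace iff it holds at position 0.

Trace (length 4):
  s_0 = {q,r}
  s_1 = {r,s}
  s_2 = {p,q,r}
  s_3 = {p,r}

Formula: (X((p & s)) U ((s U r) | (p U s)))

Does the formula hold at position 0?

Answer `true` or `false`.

Answer: true

Derivation:
s_0={q,r}: (X((p & s)) U ((s U r) | (p U s)))=True X((p & s))=False (p & s)=False p=False s=False ((s U r) | (p U s))=True (s U r)=True r=True (p U s)=False
s_1={r,s}: (X((p & s)) U ((s U r) | (p U s)))=True X((p & s))=False (p & s)=False p=False s=True ((s U r) | (p U s))=True (s U r)=True r=True (p U s)=True
s_2={p,q,r}: (X((p & s)) U ((s U r) | (p U s)))=True X((p & s))=False (p & s)=False p=True s=False ((s U r) | (p U s))=True (s U r)=True r=True (p U s)=False
s_3={p,r}: (X((p & s)) U ((s U r) | (p U s)))=True X((p & s))=False (p & s)=False p=True s=False ((s U r) | (p U s))=True (s U r)=True r=True (p U s)=False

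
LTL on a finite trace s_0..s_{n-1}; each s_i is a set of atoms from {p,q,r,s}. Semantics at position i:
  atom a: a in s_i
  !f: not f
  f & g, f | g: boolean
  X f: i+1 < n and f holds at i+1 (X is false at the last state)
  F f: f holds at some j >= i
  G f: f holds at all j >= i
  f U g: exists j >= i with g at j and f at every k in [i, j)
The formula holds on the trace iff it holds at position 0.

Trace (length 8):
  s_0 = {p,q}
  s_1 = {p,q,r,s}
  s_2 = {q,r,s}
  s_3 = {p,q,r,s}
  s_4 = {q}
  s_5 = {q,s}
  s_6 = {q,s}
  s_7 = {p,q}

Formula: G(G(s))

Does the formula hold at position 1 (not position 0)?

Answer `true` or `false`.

s_0={p,q}: G(G(s))=False G(s)=False s=False
s_1={p,q,r,s}: G(G(s))=False G(s)=False s=True
s_2={q,r,s}: G(G(s))=False G(s)=False s=True
s_3={p,q,r,s}: G(G(s))=False G(s)=False s=True
s_4={q}: G(G(s))=False G(s)=False s=False
s_5={q,s}: G(G(s))=False G(s)=False s=True
s_6={q,s}: G(G(s))=False G(s)=False s=True
s_7={p,q}: G(G(s))=False G(s)=False s=False
Evaluating at position 1: result = False

Answer: false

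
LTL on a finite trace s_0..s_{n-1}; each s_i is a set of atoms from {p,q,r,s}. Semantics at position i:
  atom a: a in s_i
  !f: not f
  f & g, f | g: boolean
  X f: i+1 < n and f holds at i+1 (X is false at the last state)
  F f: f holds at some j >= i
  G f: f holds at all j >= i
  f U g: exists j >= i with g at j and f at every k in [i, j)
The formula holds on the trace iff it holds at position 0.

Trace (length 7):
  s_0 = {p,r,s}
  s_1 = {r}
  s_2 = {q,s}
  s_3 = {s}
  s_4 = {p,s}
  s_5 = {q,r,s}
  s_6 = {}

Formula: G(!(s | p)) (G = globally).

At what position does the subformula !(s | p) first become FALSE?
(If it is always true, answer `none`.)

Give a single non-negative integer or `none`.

s_0={p,r,s}: !(s | p)=False (s | p)=True s=True p=True
s_1={r}: !(s | p)=True (s | p)=False s=False p=False
s_2={q,s}: !(s | p)=False (s | p)=True s=True p=False
s_3={s}: !(s | p)=False (s | p)=True s=True p=False
s_4={p,s}: !(s | p)=False (s | p)=True s=True p=True
s_5={q,r,s}: !(s | p)=False (s | p)=True s=True p=False
s_6={}: !(s | p)=True (s | p)=False s=False p=False
G(!(s | p)) holds globally = False
First violation at position 0.

Answer: 0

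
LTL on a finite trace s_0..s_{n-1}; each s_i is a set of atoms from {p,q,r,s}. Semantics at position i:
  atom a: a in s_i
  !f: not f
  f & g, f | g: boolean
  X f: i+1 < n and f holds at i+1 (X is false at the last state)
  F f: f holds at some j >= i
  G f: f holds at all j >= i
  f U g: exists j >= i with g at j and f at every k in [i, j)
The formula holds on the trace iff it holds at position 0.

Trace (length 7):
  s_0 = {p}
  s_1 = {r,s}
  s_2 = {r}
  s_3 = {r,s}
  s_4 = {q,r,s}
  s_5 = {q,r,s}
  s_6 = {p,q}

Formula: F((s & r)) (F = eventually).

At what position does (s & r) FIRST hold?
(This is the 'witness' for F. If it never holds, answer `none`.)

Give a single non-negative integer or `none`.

s_0={p}: (s & r)=False s=False r=False
s_1={r,s}: (s & r)=True s=True r=True
s_2={r}: (s & r)=False s=False r=True
s_3={r,s}: (s & r)=True s=True r=True
s_4={q,r,s}: (s & r)=True s=True r=True
s_5={q,r,s}: (s & r)=True s=True r=True
s_6={p,q}: (s & r)=False s=False r=False
F((s & r)) holds; first witness at position 1.

Answer: 1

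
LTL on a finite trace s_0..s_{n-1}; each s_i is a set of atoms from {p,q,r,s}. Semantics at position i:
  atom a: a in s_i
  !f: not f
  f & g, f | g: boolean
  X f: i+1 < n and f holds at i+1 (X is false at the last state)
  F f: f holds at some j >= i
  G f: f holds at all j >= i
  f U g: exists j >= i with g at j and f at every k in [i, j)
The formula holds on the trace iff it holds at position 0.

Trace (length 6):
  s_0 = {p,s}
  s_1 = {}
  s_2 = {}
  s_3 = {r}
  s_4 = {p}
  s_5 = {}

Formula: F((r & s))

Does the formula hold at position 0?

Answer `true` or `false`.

s_0={p,s}: F((r & s))=False (r & s)=False r=False s=True
s_1={}: F((r & s))=False (r & s)=False r=False s=False
s_2={}: F((r & s))=False (r & s)=False r=False s=False
s_3={r}: F((r & s))=False (r & s)=False r=True s=False
s_4={p}: F((r & s))=False (r & s)=False r=False s=False
s_5={}: F((r & s))=False (r & s)=False r=False s=False

Answer: false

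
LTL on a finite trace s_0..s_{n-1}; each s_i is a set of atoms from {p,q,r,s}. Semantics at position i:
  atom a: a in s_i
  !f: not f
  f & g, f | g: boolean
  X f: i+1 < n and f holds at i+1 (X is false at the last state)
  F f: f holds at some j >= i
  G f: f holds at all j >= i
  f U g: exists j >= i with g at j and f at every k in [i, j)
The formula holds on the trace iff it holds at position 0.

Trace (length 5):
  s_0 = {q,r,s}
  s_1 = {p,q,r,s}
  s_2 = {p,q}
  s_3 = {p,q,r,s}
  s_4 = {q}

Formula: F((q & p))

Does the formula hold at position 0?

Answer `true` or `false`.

s_0={q,r,s}: F((q & p))=True (q & p)=False q=True p=False
s_1={p,q,r,s}: F((q & p))=True (q & p)=True q=True p=True
s_2={p,q}: F((q & p))=True (q & p)=True q=True p=True
s_3={p,q,r,s}: F((q & p))=True (q & p)=True q=True p=True
s_4={q}: F((q & p))=False (q & p)=False q=True p=False

Answer: true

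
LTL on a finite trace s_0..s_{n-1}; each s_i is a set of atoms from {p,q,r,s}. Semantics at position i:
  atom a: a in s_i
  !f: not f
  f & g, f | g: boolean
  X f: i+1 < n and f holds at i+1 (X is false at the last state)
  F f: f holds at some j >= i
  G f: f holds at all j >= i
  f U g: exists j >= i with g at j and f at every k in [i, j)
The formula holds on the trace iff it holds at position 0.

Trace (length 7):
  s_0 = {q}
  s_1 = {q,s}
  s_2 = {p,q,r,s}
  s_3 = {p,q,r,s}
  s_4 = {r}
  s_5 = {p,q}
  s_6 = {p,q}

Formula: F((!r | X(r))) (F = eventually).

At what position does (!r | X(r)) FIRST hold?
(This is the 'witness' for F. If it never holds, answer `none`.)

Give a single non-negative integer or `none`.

s_0={q}: (!r | X(r))=True !r=True r=False X(r)=False
s_1={q,s}: (!r | X(r))=True !r=True r=False X(r)=True
s_2={p,q,r,s}: (!r | X(r))=True !r=False r=True X(r)=True
s_3={p,q,r,s}: (!r | X(r))=True !r=False r=True X(r)=True
s_4={r}: (!r | X(r))=False !r=False r=True X(r)=False
s_5={p,q}: (!r | X(r))=True !r=True r=False X(r)=False
s_6={p,q}: (!r | X(r))=True !r=True r=False X(r)=False
F((!r | X(r))) holds; first witness at position 0.

Answer: 0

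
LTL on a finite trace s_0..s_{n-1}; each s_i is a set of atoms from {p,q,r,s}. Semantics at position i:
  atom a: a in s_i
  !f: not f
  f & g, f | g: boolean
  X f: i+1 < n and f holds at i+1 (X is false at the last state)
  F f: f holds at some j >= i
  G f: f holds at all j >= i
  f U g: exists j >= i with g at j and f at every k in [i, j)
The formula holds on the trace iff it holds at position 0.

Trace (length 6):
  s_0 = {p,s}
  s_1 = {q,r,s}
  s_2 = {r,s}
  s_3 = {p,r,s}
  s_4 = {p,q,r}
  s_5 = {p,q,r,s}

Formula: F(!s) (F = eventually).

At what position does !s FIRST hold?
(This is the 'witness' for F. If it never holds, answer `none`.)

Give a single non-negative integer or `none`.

s_0={p,s}: !s=False s=True
s_1={q,r,s}: !s=False s=True
s_2={r,s}: !s=False s=True
s_3={p,r,s}: !s=False s=True
s_4={p,q,r}: !s=True s=False
s_5={p,q,r,s}: !s=False s=True
F(!s) holds; first witness at position 4.

Answer: 4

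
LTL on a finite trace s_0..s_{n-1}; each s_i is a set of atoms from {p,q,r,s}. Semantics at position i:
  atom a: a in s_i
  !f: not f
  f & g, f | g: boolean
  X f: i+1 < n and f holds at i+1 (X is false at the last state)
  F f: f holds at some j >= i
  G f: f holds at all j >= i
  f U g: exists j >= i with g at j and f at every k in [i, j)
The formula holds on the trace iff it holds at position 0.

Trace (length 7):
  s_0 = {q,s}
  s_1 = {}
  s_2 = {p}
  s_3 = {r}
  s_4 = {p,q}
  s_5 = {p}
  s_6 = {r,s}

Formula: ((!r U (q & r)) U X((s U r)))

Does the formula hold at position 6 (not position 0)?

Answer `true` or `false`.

s_0={q,s}: ((!r U (q & r)) U X((s U r)))=False (!r U (q & r))=False !r=True r=False (q & r)=False q=True X((s U r))=False (s U r)=False s=True
s_1={}: ((!r U (q & r)) U X((s U r)))=False (!r U (q & r))=False !r=True r=False (q & r)=False q=False X((s U r))=False (s U r)=False s=False
s_2={p}: ((!r U (q & r)) U X((s U r)))=True (!r U (q & r))=False !r=True r=False (q & r)=False q=False X((s U r))=True (s U r)=False s=False
s_3={r}: ((!r U (q & r)) U X((s U r)))=False (!r U (q & r))=False !r=False r=True (q & r)=False q=False X((s U r))=False (s U r)=True s=False
s_4={p,q}: ((!r U (q & r)) U X((s U r)))=False (!r U (q & r))=False !r=True r=False (q & r)=False q=True X((s U r))=False (s U r)=False s=False
s_5={p}: ((!r U (q & r)) U X((s U r)))=True (!r U (q & r))=False !r=True r=False (q & r)=False q=False X((s U r))=True (s U r)=False s=False
s_6={r,s}: ((!r U (q & r)) U X((s U r)))=False (!r U (q & r))=False !r=False r=True (q & r)=False q=False X((s U r))=False (s U r)=True s=True
Evaluating at position 6: result = False

Answer: false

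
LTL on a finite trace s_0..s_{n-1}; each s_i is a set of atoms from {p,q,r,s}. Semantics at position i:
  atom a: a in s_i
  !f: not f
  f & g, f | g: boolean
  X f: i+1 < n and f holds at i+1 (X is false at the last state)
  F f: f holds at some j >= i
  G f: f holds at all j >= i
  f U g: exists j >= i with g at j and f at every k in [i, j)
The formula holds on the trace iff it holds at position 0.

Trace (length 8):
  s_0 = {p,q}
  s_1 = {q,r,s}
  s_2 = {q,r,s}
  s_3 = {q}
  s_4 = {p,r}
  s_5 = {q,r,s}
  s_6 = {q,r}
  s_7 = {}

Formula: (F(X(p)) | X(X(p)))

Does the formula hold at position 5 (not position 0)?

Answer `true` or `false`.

Answer: false

Derivation:
s_0={p,q}: (F(X(p)) | X(X(p)))=True F(X(p))=True X(p)=False p=True X(X(p))=False
s_1={q,r,s}: (F(X(p)) | X(X(p)))=True F(X(p))=True X(p)=False p=False X(X(p))=False
s_2={q,r,s}: (F(X(p)) | X(X(p)))=True F(X(p))=True X(p)=False p=False X(X(p))=True
s_3={q}: (F(X(p)) | X(X(p)))=True F(X(p))=True X(p)=True p=False X(X(p))=False
s_4={p,r}: (F(X(p)) | X(X(p)))=False F(X(p))=False X(p)=False p=True X(X(p))=False
s_5={q,r,s}: (F(X(p)) | X(X(p)))=False F(X(p))=False X(p)=False p=False X(X(p))=False
s_6={q,r}: (F(X(p)) | X(X(p)))=False F(X(p))=False X(p)=False p=False X(X(p))=False
s_7={}: (F(X(p)) | X(X(p)))=False F(X(p))=False X(p)=False p=False X(X(p))=False
Evaluating at position 5: result = False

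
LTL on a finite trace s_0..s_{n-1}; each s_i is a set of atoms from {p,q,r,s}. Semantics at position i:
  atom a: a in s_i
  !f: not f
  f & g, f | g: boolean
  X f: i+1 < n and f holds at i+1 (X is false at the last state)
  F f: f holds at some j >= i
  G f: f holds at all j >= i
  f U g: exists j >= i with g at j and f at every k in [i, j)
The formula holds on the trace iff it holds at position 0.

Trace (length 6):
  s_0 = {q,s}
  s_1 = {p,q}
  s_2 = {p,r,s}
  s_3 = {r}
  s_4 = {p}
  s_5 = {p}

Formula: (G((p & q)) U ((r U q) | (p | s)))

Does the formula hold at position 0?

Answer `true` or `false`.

Answer: true

Derivation:
s_0={q,s}: (G((p & q)) U ((r U q) | (p | s)))=True G((p & q))=False (p & q)=False p=False q=True ((r U q) | (p | s))=True (r U q)=True r=False (p | s)=True s=True
s_1={p,q}: (G((p & q)) U ((r U q) | (p | s)))=True G((p & q))=False (p & q)=True p=True q=True ((r U q) | (p | s))=True (r U q)=True r=False (p | s)=True s=False
s_2={p,r,s}: (G((p & q)) U ((r U q) | (p | s)))=True G((p & q))=False (p & q)=False p=True q=False ((r U q) | (p | s))=True (r U q)=False r=True (p | s)=True s=True
s_3={r}: (G((p & q)) U ((r U q) | (p | s)))=False G((p & q))=False (p & q)=False p=False q=False ((r U q) | (p | s))=False (r U q)=False r=True (p | s)=False s=False
s_4={p}: (G((p & q)) U ((r U q) | (p | s)))=True G((p & q))=False (p & q)=False p=True q=False ((r U q) | (p | s))=True (r U q)=False r=False (p | s)=True s=False
s_5={p}: (G((p & q)) U ((r U q) | (p | s)))=True G((p & q))=False (p & q)=False p=True q=False ((r U q) | (p | s))=True (r U q)=False r=False (p | s)=True s=False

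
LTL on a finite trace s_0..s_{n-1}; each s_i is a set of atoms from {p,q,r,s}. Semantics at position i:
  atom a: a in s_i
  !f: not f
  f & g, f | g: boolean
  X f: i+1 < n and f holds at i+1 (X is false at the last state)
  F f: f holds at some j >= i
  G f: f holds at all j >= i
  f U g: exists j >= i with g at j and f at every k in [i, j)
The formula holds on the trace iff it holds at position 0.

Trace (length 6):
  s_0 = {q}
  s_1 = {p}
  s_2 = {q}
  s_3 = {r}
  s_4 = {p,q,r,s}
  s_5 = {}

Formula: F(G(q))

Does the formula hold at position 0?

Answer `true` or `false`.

s_0={q}: F(G(q))=False G(q)=False q=True
s_1={p}: F(G(q))=False G(q)=False q=False
s_2={q}: F(G(q))=False G(q)=False q=True
s_3={r}: F(G(q))=False G(q)=False q=False
s_4={p,q,r,s}: F(G(q))=False G(q)=False q=True
s_5={}: F(G(q))=False G(q)=False q=False

Answer: false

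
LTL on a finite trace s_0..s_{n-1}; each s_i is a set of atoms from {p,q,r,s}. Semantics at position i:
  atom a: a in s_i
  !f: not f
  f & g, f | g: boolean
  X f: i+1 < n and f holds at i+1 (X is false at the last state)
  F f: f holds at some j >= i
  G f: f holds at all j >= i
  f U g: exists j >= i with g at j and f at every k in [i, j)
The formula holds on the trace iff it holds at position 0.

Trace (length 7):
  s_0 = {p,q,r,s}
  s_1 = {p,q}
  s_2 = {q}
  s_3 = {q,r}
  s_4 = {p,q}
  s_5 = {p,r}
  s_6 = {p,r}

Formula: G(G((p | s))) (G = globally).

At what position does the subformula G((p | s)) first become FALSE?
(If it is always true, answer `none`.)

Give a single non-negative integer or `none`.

s_0={p,q,r,s}: G((p | s))=False (p | s)=True p=True s=True
s_1={p,q}: G((p | s))=False (p | s)=True p=True s=False
s_2={q}: G((p | s))=False (p | s)=False p=False s=False
s_3={q,r}: G((p | s))=False (p | s)=False p=False s=False
s_4={p,q}: G((p | s))=True (p | s)=True p=True s=False
s_5={p,r}: G((p | s))=True (p | s)=True p=True s=False
s_6={p,r}: G((p | s))=True (p | s)=True p=True s=False
G(G((p | s))) holds globally = False
First violation at position 0.

Answer: 0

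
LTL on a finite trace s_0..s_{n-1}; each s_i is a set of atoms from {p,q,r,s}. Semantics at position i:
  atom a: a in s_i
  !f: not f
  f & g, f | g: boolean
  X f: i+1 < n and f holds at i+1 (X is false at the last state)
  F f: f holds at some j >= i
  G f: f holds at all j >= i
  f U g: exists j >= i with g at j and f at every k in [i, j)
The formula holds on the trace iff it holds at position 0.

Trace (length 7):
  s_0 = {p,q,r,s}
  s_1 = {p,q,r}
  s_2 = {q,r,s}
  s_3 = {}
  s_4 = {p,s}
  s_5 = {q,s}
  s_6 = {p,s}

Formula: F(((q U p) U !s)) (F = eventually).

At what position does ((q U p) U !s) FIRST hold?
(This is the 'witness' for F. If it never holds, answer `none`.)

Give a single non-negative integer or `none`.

Answer: 0

Derivation:
s_0={p,q,r,s}: ((q U p) U !s)=True (q U p)=True q=True p=True !s=False s=True
s_1={p,q,r}: ((q U p) U !s)=True (q U p)=True q=True p=True !s=True s=False
s_2={q,r,s}: ((q U p) U !s)=False (q U p)=False q=True p=False !s=False s=True
s_3={}: ((q U p) U !s)=True (q U p)=False q=False p=False !s=True s=False
s_4={p,s}: ((q U p) U !s)=False (q U p)=True q=False p=True !s=False s=True
s_5={q,s}: ((q U p) U !s)=False (q U p)=True q=True p=False !s=False s=True
s_6={p,s}: ((q U p) U !s)=False (q U p)=True q=False p=True !s=False s=True
F(((q U p) U !s)) holds; first witness at position 0.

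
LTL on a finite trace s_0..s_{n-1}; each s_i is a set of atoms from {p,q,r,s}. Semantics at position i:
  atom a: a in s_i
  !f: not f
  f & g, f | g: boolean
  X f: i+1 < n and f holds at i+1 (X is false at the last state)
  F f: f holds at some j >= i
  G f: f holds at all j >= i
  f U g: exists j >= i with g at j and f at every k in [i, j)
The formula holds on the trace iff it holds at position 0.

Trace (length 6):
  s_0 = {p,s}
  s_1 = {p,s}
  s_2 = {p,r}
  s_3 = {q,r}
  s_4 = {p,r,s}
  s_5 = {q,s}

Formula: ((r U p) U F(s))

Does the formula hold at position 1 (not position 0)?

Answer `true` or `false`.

s_0={p,s}: ((r U p) U F(s))=True (r U p)=True r=False p=True F(s)=True s=True
s_1={p,s}: ((r U p) U F(s))=True (r U p)=True r=False p=True F(s)=True s=True
s_2={p,r}: ((r U p) U F(s))=True (r U p)=True r=True p=True F(s)=True s=False
s_3={q,r}: ((r U p) U F(s))=True (r U p)=True r=True p=False F(s)=True s=False
s_4={p,r,s}: ((r U p) U F(s))=True (r U p)=True r=True p=True F(s)=True s=True
s_5={q,s}: ((r U p) U F(s))=True (r U p)=False r=False p=False F(s)=True s=True
Evaluating at position 1: result = True

Answer: true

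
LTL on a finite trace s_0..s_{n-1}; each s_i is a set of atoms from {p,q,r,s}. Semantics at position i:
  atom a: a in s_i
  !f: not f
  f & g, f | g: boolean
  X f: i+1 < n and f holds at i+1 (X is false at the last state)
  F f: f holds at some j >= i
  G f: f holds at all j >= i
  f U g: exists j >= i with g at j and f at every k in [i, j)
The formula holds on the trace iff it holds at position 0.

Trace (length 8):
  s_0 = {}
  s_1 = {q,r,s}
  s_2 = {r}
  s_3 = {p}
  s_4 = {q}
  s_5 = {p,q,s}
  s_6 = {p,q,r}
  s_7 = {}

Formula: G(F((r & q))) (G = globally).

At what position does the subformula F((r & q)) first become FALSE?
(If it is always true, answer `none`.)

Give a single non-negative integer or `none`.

Answer: 7

Derivation:
s_0={}: F((r & q))=True (r & q)=False r=False q=False
s_1={q,r,s}: F((r & q))=True (r & q)=True r=True q=True
s_2={r}: F((r & q))=True (r & q)=False r=True q=False
s_3={p}: F((r & q))=True (r & q)=False r=False q=False
s_4={q}: F((r & q))=True (r & q)=False r=False q=True
s_5={p,q,s}: F((r & q))=True (r & q)=False r=False q=True
s_6={p,q,r}: F((r & q))=True (r & q)=True r=True q=True
s_7={}: F((r & q))=False (r & q)=False r=False q=False
G(F((r & q))) holds globally = False
First violation at position 7.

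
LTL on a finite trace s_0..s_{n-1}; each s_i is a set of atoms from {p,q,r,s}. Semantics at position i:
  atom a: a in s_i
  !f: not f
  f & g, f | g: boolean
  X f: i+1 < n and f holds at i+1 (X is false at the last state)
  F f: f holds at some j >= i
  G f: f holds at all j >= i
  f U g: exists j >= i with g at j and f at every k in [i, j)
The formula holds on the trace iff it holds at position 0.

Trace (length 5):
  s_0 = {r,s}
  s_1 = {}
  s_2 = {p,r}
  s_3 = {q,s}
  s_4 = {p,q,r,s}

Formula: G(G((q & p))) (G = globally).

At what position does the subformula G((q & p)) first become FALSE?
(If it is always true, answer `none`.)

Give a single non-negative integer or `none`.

Answer: 0

Derivation:
s_0={r,s}: G((q & p))=False (q & p)=False q=False p=False
s_1={}: G((q & p))=False (q & p)=False q=False p=False
s_2={p,r}: G((q & p))=False (q & p)=False q=False p=True
s_3={q,s}: G((q & p))=False (q & p)=False q=True p=False
s_4={p,q,r,s}: G((q & p))=True (q & p)=True q=True p=True
G(G((q & p))) holds globally = False
First violation at position 0.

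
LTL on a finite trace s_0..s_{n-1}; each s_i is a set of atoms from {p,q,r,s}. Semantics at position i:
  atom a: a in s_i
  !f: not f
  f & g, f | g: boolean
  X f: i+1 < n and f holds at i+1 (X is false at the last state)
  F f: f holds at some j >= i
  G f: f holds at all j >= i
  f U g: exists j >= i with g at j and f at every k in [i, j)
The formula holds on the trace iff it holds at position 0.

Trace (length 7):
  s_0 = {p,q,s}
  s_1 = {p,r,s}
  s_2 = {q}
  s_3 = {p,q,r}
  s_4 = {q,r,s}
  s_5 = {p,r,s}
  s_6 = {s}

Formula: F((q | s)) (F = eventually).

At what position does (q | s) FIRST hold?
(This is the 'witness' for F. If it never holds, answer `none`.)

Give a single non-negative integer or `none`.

Answer: 0

Derivation:
s_0={p,q,s}: (q | s)=True q=True s=True
s_1={p,r,s}: (q | s)=True q=False s=True
s_2={q}: (q | s)=True q=True s=False
s_3={p,q,r}: (q | s)=True q=True s=False
s_4={q,r,s}: (q | s)=True q=True s=True
s_5={p,r,s}: (q | s)=True q=False s=True
s_6={s}: (q | s)=True q=False s=True
F((q | s)) holds; first witness at position 0.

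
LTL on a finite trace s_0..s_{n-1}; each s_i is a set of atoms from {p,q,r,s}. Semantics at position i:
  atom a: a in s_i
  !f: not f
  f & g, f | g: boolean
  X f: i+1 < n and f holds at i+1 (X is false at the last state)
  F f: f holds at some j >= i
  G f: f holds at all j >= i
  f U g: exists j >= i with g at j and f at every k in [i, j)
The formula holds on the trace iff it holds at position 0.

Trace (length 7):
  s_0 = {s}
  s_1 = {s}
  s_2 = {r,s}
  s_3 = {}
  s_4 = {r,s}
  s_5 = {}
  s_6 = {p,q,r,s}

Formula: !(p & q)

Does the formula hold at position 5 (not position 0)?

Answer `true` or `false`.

s_0={s}: !(p & q)=True (p & q)=False p=False q=False
s_1={s}: !(p & q)=True (p & q)=False p=False q=False
s_2={r,s}: !(p & q)=True (p & q)=False p=False q=False
s_3={}: !(p & q)=True (p & q)=False p=False q=False
s_4={r,s}: !(p & q)=True (p & q)=False p=False q=False
s_5={}: !(p & q)=True (p & q)=False p=False q=False
s_6={p,q,r,s}: !(p & q)=False (p & q)=True p=True q=True
Evaluating at position 5: result = True

Answer: true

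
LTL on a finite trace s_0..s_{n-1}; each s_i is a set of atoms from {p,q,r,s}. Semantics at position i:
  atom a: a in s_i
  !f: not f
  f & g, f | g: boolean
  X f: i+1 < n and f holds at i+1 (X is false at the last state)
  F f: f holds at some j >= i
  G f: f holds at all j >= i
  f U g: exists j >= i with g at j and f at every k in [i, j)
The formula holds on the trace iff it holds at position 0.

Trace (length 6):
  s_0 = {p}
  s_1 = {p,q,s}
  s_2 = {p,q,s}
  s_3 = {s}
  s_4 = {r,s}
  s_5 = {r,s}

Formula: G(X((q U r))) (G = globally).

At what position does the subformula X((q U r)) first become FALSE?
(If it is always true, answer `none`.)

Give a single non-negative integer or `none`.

Answer: 0

Derivation:
s_0={p}: X((q U r))=False (q U r)=False q=False r=False
s_1={p,q,s}: X((q U r))=False (q U r)=False q=True r=False
s_2={p,q,s}: X((q U r))=False (q U r)=False q=True r=False
s_3={s}: X((q U r))=True (q U r)=False q=False r=False
s_4={r,s}: X((q U r))=True (q U r)=True q=False r=True
s_5={r,s}: X((q U r))=False (q U r)=True q=False r=True
G(X((q U r))) holds globally = False
First violation at position 0.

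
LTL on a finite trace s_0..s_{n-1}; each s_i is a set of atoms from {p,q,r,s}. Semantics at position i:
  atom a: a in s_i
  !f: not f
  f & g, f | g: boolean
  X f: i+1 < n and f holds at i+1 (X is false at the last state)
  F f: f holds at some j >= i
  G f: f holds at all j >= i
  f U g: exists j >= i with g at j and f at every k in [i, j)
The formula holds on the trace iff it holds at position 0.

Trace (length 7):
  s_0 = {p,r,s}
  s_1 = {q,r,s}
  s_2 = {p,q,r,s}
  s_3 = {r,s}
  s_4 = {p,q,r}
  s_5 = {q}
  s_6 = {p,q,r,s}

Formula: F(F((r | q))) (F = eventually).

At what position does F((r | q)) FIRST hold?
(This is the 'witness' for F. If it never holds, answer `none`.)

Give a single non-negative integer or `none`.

Answer: 0

Derivation:
s_0={p,r,s}: F((r | q))=True (r | q)=True r=True q=False
s_1={q,r,s}: F((r | q))=True (r | q)=True r=True q=True
s_2={p,q,r,s}: F((r | q))=True (r | q)=True r=True q=True
s_3={r,s}: F((r | q))=True (r | q)=True r=True q=False
s_4={p,q,r}: F((r | q))=True (r | q)=True r=True q=True
s_5={q}: F((r | q))=True (r | q)=True r=False q=True
s_6={p,q,r,s}: F((r | q))=True (r | q)=True r=True q=True
F(F((r | q))) holds; first witness at position 0.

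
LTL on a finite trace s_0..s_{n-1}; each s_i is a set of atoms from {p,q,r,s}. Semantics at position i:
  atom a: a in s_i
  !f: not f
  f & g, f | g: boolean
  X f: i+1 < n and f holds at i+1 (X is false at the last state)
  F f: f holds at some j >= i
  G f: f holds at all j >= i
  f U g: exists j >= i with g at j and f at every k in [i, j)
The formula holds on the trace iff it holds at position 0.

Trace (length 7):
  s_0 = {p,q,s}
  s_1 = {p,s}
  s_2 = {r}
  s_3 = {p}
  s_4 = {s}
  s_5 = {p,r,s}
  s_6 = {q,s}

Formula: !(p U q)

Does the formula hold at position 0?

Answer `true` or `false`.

s_0={p,q,s}: !(p U q)=False (p U q)=True p=True q=True
s_1={p,s}: !(p U q)=True (p U q)=False p=True q=False
s_2={r}: !(p U q)=True (p U q)=False p=False q=False
s_3={p}: !(p U q)=True (p U q)=False p=True q=False
s_4={s}: !(p U q)=True (p U q)=False p=False q=False
s_5={p,r,s}: !(p U q)=False (p U q)=True p=True q=False
s_6={q,s}: !(p U q)=False (p U q)=True p=False q=True

Answer: false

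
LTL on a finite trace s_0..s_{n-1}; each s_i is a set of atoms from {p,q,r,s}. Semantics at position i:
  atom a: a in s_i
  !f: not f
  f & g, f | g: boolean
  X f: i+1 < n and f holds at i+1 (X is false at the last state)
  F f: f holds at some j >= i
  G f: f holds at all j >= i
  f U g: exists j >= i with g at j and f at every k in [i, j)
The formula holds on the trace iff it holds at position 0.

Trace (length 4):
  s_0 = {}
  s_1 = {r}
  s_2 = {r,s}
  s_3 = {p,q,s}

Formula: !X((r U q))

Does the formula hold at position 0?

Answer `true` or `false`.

s_0={}: !X((r U q))=False X((r U q))=True (r U q)=False r=False q=False
s_1={r}: !X((r U q))=False X((r U q))=True (r U q)=True r=True q=False
s_2={r,s}: !X((r U q))=False X((r U q))=True (r U q)=True r=True q=False
s_3={p,q,s}: !X((r U q))=True X((r U q))=False (r U q)=True r=False q=True

Answer: false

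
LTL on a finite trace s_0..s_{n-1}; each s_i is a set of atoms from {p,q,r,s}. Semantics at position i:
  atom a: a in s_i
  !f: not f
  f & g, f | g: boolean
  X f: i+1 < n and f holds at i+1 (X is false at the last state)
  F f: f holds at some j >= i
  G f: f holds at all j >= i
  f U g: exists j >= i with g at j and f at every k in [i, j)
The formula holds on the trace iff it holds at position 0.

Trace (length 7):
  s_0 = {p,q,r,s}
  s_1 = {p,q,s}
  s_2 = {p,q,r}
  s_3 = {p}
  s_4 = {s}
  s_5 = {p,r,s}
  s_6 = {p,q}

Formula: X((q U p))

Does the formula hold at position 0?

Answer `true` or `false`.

s_0={p,q,r,s}: X((q U p))=True (q U p)=True q=True p=True
s_1={p,q,s}: X((q U p))=True (q U p)=True q=True p=True
s_2={p,q,r}: X((q U p))=True (q U p)=True q=True p=True
s_3={p}: X((q U p))=False (q U p)=True q=False p=True
s_4={s}: X((q U p))=True (q U p)=False q=False p=False
s_5={p,r,s}: X((q U p))=True (q U p)=True q=False p=True
s_6={p,q}: X((q U p))=False (q U p)=True q=True p=True

Answer: true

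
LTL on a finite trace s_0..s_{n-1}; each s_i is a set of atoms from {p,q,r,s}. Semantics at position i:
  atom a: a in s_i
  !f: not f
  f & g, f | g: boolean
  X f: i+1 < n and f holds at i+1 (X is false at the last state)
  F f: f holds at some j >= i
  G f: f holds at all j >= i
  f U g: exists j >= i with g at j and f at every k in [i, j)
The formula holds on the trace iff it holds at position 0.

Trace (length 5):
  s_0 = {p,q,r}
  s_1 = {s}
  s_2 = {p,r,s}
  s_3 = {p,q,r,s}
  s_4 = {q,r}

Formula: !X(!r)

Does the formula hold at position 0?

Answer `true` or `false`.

s_0={p,q,r}: !X(!r)=False X(!r)=True !r=False r=True
s_1={s}: !X(!r)=True X(!r)=False !r=True r=False
s_2={p,r,s}: !X(!r)=True X(!r)=False !r=False r=True
s_3={p,q,r,s}: !X(!r)=True X(!r)=False !r=False r=True
s_4={q,r}: !X(!r)=True X(!r)=False !r=False r=True

Answer: false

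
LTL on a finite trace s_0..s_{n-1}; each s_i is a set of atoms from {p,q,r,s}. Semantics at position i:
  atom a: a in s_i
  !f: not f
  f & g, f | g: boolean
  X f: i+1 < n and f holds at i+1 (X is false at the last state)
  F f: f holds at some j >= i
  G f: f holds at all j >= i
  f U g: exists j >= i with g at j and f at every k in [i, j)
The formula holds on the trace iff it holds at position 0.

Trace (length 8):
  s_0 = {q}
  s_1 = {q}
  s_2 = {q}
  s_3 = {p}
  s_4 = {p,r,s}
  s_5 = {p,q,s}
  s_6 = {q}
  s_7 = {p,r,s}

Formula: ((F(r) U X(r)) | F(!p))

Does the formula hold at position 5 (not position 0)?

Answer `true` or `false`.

s_0={q}: ((F(r) U X(r)) | F(!p))=True (F(r) U X(r))=True F(r)=True r=False X(r)=False F(!p)=True !p=True p=False
s_1={q}: ((F(r) U X(r)) | F(!p))=True (F(r) U X(r))=True F(r)=True r=False X(r)=False F(!p)=True !p=True p=False
s_2={q}: ((F(r) U X(r)) | F(!p))=True (F(r) U X(r))=True F(r)=True r=False X(r)=False F(!p)=True !p=True p=False
s_3={p}: ((F(r) U X(r)) | F(!p))=True (F(r) U X(r))=True F(r)=True r=False X(r)=True F(!p)=True !p=False p=True
s_4={p,r,s}: ((F(r) U X(r)) | F(!p))=True (F(r) U X(r))=True F(r)=True r=True X(r)=False F(!p)=True !p=False p=True
s_5={p,q,s}: ((F(r) U X(r)) | F(!p))=True (F(r) U X(r))=True F(r)=True r=False X(r)=False F(!p)=True !p=False p=True
s_6={q}: ((F(r) U X(r)) | F(!p))=True (F(r) U X(r))=True F(r)=True r=False X(r)=True F(!p)=True !p=True p=False
s_7={p,r,s}: ((F(r) U X(r)) | F(!p))=False (F(r) U X(r))=False F(r)=True r=True X(r)=False F(!p)=False !p=False p=True
Evaluating at position 5: result = True

Answer: true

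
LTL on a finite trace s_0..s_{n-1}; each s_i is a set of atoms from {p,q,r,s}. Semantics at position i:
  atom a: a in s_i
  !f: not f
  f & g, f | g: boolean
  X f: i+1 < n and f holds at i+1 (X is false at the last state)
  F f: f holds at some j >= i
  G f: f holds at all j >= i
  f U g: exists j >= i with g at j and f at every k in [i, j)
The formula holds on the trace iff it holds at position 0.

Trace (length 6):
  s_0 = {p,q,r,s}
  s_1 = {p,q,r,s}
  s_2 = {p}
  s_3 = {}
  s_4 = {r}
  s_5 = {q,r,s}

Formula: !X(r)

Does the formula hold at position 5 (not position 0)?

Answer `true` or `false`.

Answer: true

Derivation:
s_0={p,q,r,s}: !X(r)=False X(r)=True r=True
s_1={p,q,r,s}: !X(r)=True X(r)=False r=True
s_2={p}: !X(r)=True X(r)=False r=False
s_3={}: !X(r)=False X(r)=True r=False
s_4={r}: !X(r)=False X(r)=True r=True
s_5={q,r,s}: !X(r)=True X(r)=False r=True
Evaluating at position 5: result = True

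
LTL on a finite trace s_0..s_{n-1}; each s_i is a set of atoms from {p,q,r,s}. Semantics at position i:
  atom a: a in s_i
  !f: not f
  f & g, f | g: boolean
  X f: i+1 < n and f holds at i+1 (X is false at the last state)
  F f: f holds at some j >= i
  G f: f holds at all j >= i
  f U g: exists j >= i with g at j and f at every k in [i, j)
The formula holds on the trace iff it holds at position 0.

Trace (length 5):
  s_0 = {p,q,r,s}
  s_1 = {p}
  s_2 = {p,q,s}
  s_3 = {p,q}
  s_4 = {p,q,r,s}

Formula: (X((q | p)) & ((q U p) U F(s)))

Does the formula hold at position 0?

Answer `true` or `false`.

s_0={p,q,r,s}: (X((q | p)) & ((q U p) U F(s)))=True X((q | p))=True (q | p)=True q=True p=True ((q U p) U F(s))=True (q U p)=True F(s)=True s=True
s_1={p}: (X((q | p)) & ((q U p) U F(s)))=True X((q | p))=True (q | p)=True q=False p=True ((q U p) U F(s))=True (q U p)=True F(s)=True s=False
s_2={p,q,s}: (X((q | p)) & ((q U p) U F(s)))=True X((q | p))=True (q | p)=True q=True p=True ((q U p) U F(s))=True (q U p)=True F(s)=True s=True
s_3={p,q}: (X((q | p)) & ((q U p) U F(s)))=True X((q | p))=True (q | p)=True q=True p=True ((q U p) U F(s))=True (q U p)=True F(s)=True s=False
s_4={p,q,r,s}: (X((q | p)) & ((q U p) U F(s)))=False X((q | p))=False (q | p)=True q=True p=True ((q U p) U F(s))=True (q U p)=True F(s)=True s=True

Answer: true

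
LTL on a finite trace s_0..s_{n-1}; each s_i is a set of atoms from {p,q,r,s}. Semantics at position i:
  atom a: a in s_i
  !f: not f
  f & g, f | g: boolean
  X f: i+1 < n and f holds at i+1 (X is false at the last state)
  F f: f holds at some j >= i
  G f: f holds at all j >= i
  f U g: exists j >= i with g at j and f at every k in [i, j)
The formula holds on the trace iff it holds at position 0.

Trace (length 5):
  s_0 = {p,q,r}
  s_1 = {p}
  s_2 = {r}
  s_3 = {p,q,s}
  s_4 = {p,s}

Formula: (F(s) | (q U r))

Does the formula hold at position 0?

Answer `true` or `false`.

Answer: true

Derivation:
s_0={p,q,r}: (F(s) | (q U r))=True F(s)=True s=False (q U r)=True q=True r=True
s_1={p}: (F(s) | (q U r))=True F(s)=True s=False (q U r)=False q=False r=False
s_2={r}: (F(s) | (q U r))=True F(s)=True s=False (q U r)=True q=False r=True
s_3={p,q,s}: (F(s) | (q U r))=True F(s)=True s=True (q U r)=False q=True r=False
s_4={p,s}: (F(s) | (q U r))=True F(s)=True s=True (q U r)=False q=False r=False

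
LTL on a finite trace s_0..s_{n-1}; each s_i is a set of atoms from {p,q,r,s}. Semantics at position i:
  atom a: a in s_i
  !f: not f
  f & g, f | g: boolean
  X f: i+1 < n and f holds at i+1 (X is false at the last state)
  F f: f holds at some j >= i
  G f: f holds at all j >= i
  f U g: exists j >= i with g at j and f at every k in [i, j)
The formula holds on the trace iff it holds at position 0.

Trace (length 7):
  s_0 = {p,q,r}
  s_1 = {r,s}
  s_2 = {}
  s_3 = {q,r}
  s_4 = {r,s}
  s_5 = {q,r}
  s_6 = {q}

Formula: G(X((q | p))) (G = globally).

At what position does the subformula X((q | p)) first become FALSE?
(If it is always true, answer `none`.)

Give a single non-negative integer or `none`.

s_0={p,q,r}: X((q | p))=False (q | p)=True q=True p=True
s_1={r,s}: X((q | p))=False (q | p)=False q=False p=False
s_2={}: X((q | p))=True (q | p)=False q=False p=False
s_3={q,r}: X((q | p))=False (q | p)=True q=True p=False
s_4={r,s}: X((q | p))=True (q | p)=False q=False p=False
s_5={q,r}: X((q | p))=True (q | p)=True q=True p=False
s_6={q}: X((q | p))=False (q | p)=True q=True p=False
G(X((q | p))) holds globally = False
First violation at position 0.

Answer: 0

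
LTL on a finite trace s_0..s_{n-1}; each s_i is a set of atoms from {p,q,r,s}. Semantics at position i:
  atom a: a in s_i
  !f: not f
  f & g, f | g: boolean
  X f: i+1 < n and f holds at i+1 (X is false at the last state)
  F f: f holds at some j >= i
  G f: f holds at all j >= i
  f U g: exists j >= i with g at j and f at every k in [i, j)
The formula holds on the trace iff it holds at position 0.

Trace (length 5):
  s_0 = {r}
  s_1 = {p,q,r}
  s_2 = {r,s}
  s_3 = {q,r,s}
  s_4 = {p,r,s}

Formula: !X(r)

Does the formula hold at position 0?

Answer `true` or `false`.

Answer: false

Derivation:
s_0={r}: !X(r)=False X(r)=True r=True
s_1={p,q,r}: !X(r)=False X(r)=True r=True
s_2={r,s}: !X(r)=False X(r)=True r=True
s_3={q,r,s}: !X(r)=False X(r)=True r=True
s_4={p,r,s}: !X(r)=True X(r)=False r=True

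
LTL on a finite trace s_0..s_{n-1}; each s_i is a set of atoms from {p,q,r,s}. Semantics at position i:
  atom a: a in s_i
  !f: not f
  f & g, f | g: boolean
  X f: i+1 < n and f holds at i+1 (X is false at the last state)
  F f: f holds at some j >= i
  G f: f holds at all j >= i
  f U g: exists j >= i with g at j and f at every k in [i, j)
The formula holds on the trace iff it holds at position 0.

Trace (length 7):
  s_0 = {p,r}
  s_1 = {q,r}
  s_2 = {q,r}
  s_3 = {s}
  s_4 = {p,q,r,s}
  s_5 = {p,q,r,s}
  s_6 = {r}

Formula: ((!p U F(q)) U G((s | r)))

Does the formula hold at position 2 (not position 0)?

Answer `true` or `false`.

s_0={p,r}: ((!p U F(q)) U G((s | r)))=True (!p U F(q))=True !p=False p=True F(q)=True q=False G((s | r))=True (s | r)=True s=False r=True
s_1={q,r}: ((!p U F(q)) U G((s | r)))=True (!p U F(q))=True !p=True p=False F(q)=True q=True G((s | r))=True (s | r)=True s=False r=True
s_2={q,r}: ((!p U F(q)) U G((s | r)))=True (!p U F(q))=True !p=True p=False F(q)=True q=True G((s | r))=True (s | r)=True s=False r=True
s_3={s}: ((!p U F(q)) U G((s | r)))=True (!p U F(q))=True !p=True p=False F(q)=True q=False G((s | r))=True (s | r)=True s=True r=False
s_4={p,q,r,s}: ((!p U F(q)) U G((s | r)))=True (!p U F(q))=True !p=False p=True F(q)=True q=True G((s | r))=True (s | r)=True s=True r=True
s_5={p,q,r,s}: ((!p U F(q)) U G((s | r)))=True (!p U F(q))=True !p=False p=True F(q)=True q=True G((s | r))=True (s | r)=True s=True r=True
s_6={r}: ((!p U F(q)) U G((s | r)))=True (!p U F(q))=False !p=True p=False F(q)=False q=False G((s | r))=True (s | r)=True s=False r=True
Evaluating at position 2: result = True

Answer: true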